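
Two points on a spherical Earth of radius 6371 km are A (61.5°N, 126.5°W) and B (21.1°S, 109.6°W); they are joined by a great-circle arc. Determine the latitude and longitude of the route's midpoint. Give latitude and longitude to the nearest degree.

≈ (20°N, 115°W)

Write both endpoints as unit vectors p₁, p₂ with components (cos φ cos λ, cos φ sin λ, sin φ).
The central angle between the endpoints is δ = arccos(p₁·p₂) ≈ 1.461 rad (83.7°).
Interpolate at f = 1/2 with slerp weights a = sin((1−f)δ)/sin δ ≈ 0.671, b = sin(fδ)/sin δ ≈ 0.671.
p = a·p₁ + b·p₂ ≈ (-0.401, -0.847, 0.348); φ = arcsin(p_z) ≈ 20.38°, λ = atan2(p_y, p_x) ≈ -115.30°.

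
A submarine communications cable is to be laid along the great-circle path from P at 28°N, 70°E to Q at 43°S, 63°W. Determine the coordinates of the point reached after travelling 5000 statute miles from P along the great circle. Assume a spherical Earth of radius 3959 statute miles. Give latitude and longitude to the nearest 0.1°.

≈ 19.6°S, 13.6°E

Write both endpoints as unit vectors p₁, p₂ with components (cos φ cos λ, cos φ sin λ, sin φ).
The central angle between the endpoints is δ = arccos(p₁·p₂) ≈ 2.435 rad (139.5°). The total great-circle distance is δ·R ≈ 2.435 × 3959 ≈ 9640 mi, so the target fraction is f = 5000/9640 ≈ 0.519.
Interpolate at f ≈ 0.519 with slerp weights a = sin((1−f)δ)/sin δ ≈ 1.419, b = sin(fδ)/sin δ ≈ 1.468.
p = a·p₁ + b·p₂ ≈ (0.916, 0.221, -0.335); φ = arcsin(p_z) ≈ -19.55°, λ = atan2(p_y, p_x) ≈ 13.58°.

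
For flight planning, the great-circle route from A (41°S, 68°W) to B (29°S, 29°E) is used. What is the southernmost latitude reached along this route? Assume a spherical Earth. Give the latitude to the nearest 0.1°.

≈ 47.6°S

The great circle lies in the plane with unit normal n̂ = (p₁ × p₂)/|p₁ × p₂|.
Here n̂_z ≈ +0.674; the vertex latitude is φ_max = arccos|n̂_z| ≈ 47.6°.
Check via Clairaut: cos φ_max = |cos φ₁| · sin C = cos(41.0°)·sin(116.7°) ≈ 0.674, again giving ≈ 47.6°.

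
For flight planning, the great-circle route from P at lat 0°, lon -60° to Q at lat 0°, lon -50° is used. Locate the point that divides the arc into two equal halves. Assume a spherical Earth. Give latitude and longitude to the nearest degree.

≈ lat 0°, lon -55°

Convert each endpoint to a unit vector on the sphere (x = cos φ cos λ, y = cos φ sin λ, z = sin φ).
The central angle between the endpoints is δ = arccos(p₁·p₂) ≈ 0.175 rad (10.0°).
Interpolate at f = 1/2 with slerp weights a = sin((1−f)δ)/sin δ ≈ 0.502, b = sin(fδ)/sin δ ≈ 0.502.
p = a·p₁ + b·p₂ ≈ (0.574, -0.819, 0.000); φ = arcsin(p_z) ≈ 0.00°, λ = atan2(p_y, p_x) ≈ -55.00°.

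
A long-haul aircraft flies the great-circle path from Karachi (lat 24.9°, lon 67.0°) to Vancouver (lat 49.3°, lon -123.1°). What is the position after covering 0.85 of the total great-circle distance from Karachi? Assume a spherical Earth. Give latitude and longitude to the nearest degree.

Convert each endpoint to a unit vector on the sphere (x = cos φ cos λ, y = cos φ sin λ, z = sin φ).
The central angle between the endpoints is δ = arccos(p₁·p₂) ≈ 1.837 rad (105.3°).
Interpolate at f = 0.85 with slerp weights a = sin((1−f)δ)/sin δ ≈ 0.282, b = sin(fδ)/sin δ ≈ 1.036.
p = a·p₁ + b·p₂ ≈ (-0.269, -0.331, 0.905); φ = arcsin(p_z) ≈ 64.76°, λ = atan2(p_y, p_x) ≈ -129.14°.

≈ lat 65°, lon -129°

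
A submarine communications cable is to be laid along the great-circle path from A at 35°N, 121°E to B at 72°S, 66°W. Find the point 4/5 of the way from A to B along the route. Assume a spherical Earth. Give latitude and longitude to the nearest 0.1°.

≈ 78.8°S, 138.0°E

From cos δ = sin φ₁ sin φ₂ + cos φ₁ cos φ₂ cos Δλ, the central angle is δ ≈ 2.493 rad (142.8°).
Interpolate at f = 4/5 with slerp weights a = sin((1−f)δ)/sin δ ≈ 0.791, b = sin(fδ)/sin δ ≈ 1.509.
p = a·p₁ + b·p₂ ≈ (-0.144, 0.130, -0.981); φ = arcsin(p_z) ≈ -78.82°, λ = atan2(p_y, p_x) ≈ 138.04°.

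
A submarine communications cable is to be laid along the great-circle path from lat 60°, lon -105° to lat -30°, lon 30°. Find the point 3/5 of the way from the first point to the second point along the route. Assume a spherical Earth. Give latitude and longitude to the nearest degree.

≈ lat 19°, lon 3°

Convert each endpoint to a unit vector on the sphere (x = cos φ cos λ, y = cos φ sin λ, z = sin φ).
The central angle between the endpoints is δ = arccos(p₁·p₂) ≈ 2.403 rad (137.7°).
Interpolate at f = 3/5 with slerp weights a = sin((1−f)δ)/sin δ ≈ 1.217, b = sin(fδ)/sin δ ≈ 1.472.
p = a·p₁ + b·p₂ ≈ (0.947, 0.050, 0.318); φ = arcsin(p_z) ≈ 18.54°, λ = atan2(p_y, p_x) ≈ 3.00°.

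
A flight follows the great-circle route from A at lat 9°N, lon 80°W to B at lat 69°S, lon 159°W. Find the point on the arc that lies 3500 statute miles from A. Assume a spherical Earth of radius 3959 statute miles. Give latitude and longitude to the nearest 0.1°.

≈ lat 38.0°S, lon 100.3°W

Convert each endpoint to a unit vector on the sphere (x = cos φ cos λ, y = cos φ sin λ, z = sin φ).
The central angle between the endpoints is δ = arccos(p₁·p₂) ≈ 1.649 rad (94.5°). The total great-circle distance is δ·R ≈ 1.649 × 3959 ≈ 6530 mi, so the target fraction is f = 3500/6530 ≈ 0.536.
Interpolate at f ≈ 0.536 with slerp weights a = sin((1−f)δ)/sin δ ≈ 0.695, b = sin(fδ)/sin δ ≈ 0.776.
p = a·p₁ + b·p₂ ≈ (-0.140, -0.776, -0.615); φ = arcsin(p_z) ≈ -37.99°, λ = atan2(p_y, p_x) ≈ -100.26°.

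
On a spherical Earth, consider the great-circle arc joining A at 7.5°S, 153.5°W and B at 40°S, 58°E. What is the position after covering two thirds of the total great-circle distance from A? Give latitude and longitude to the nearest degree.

Write both endpoints as unit vectors p₁, p₂ with components (cos φ cos λ, cos φ sin λ, sin φ).
The central angle between the endpoints is δ = arccos(p₁·p₂) ≈ 2.170 rad (124.3°).
Interpolate at f = 2/3 with slerp weights a = sin((1−f)δ)/sin δ ≈ 0.801, b = sin(fδ)/sin δ ≈ 1.201.
p = a·p₁ + b·p₂ ≈ (-0.223, 0.426, -0.877); φ = arcsin(p_z) ≈ -61.25°, λ = atan2(p_y, p_x) ≈ 117.66°.

≈ 61°S, 118°E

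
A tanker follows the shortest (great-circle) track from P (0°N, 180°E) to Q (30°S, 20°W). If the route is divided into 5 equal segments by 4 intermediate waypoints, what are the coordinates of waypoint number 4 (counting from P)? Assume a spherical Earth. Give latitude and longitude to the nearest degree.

Write both endpoints as unit vectors p₁, p₂ with components (cos φ cos λ, cos φ sin λ, sin φ).
The central angle between the endpoints is δ = arccos(p₁·p₂) ≈ 2.521 rad (144.5°).
Interpolate at f = 4/5 with slerp weights a = sin((1−f)δ)/sin δ ≈ 0.831, b = sin(fδ)/sin δ ≈ 1.552.
p = a·p₁ + b·p₂ ≈ (0.432, -0.460, -0.776); φ = arcsin(p_z) ≈ -50.90°, λ = atan2(p_y, p_x) ≈ -46.80°.

≈ (51°S, 47°W)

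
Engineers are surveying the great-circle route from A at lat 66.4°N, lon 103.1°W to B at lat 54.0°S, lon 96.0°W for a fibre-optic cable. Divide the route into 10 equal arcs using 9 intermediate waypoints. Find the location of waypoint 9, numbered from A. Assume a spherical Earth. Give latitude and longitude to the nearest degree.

Convert each endpoint to a unit vector on the sphere (x = cos φ cos λ, y = cos φ sin λ, z = sin φ).
The central angle between the endpoints is δ = arccos(p₁·p₂) ≈ 2.103 rad (120.5°).
Interpolate at f = 9/10 with slerp weights a = sin((1−f)δ)/sin δ ≈ 0.242, b = sin(fδ)/sin δ ≈ 1.101.
p = a·p₁ + b·p₂ ≈ (-0.090, -0.738, -0.669); φ = arcsin(p_z) ≈ -41.96°, λ = atan2(p_y, p_x) ≈ -96.92°.

≈ lat 42°S, lon 97°W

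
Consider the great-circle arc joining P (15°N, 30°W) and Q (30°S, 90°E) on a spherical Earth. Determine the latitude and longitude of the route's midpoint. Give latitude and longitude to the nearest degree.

Write both endpoints as unit vectors p₁, p₂ with components (cos φ cos λ, cos φ sin λ, sin φ).
The central angle between the endpoints is δ = arccos(p₁·p₂) ≈ 2.150 rad (123.2°).
Interpolate at f = 1/2 with slerp weights a = sin((1−f)δ)/sin δ ≈ 1.051, b = sin(fδ)/sin δ ≈ 1.051.
p = a·p₁ + b·p₂ ≈ (0.879, 0.403, -0.254); φ = arcsin(p_z) ≈ -14.69°, λ = atan2(p_y, p_x) ≈ 24.60°.

≈ (15°S, 25°E)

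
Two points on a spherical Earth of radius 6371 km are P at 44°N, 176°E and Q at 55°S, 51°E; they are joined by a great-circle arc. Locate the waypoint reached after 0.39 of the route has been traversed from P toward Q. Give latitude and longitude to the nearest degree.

≈ 1°N, 135°E

From cos δ = sin φ₁ sin φ₂ + cos φ₁ cos φ₂ cos Δλ, the central angle is δ ≈ 2.508 rad (143.7°).
Interpolate at f = 0.39 with slerp weights a = sin((1−f)δ)/sin δ ≈ 1.687, b = sin(fδ)/sin δ ≈ 1.400.
p = a·p₁ + b·p₂ ≈ (-0.705, 0.709, 0.025); φ = arcsin(p_z) ≈ 1.42°, λ = atan2(p_y, p_x) ≈ 134.85°.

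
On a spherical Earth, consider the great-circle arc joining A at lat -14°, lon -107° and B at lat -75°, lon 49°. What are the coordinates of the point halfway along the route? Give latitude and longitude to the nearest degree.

≈ lat -58°, lon -99°

Convert each endpoint to a unit vector on the sphere (x = cos φ cos λ, y = cos φ sin λ, z = sin φ).
The central angle between the endpoints is δ = arccos(p₁·p₂) ≈ 1.567 rad (89.8°).
Interpolate at f = 1/2 with slerp weights a = sin((1−f)δ)/sin δ ≈ 0.706, b = sin(fδ)/sin δ ≈ 0.706.
p = a·p₁ + b·p₂ ≈ (-0.080, -0.517, -0.852); φ = arcsin(p_z) ≈ -58.46°, λ = atan2(p_y, p_x) ≈ -98.84°.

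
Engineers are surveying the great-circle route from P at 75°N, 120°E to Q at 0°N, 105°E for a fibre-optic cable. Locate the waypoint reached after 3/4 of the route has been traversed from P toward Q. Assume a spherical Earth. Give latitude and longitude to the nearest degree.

The haversine formula gives a central angle δ ≈ 1.318 rad (75.5°) between the endpoints.
Interpolate at f = 3/4 with slerp weights a = sin((1−f)δ)/sin δ ≈ 0.334, b = sin(fδ)/sin δ ≈ 0.863.
p = a·p₁ + b·p₂ ≈ (-0.267, 0.908, 0.323); φ = arcsin(p_z) ≈ 18.83°, λ = atan2(p_y, p_x) ≈ 106.36°.

≈ 19°N, 106°E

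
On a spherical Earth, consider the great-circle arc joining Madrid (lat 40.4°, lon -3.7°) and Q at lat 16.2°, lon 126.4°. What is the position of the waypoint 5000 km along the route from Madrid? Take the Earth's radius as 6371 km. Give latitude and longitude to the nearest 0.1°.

Convert each endpoint to a unit vector on the sphere (x = cos φ cos λ, y = cos φ sin λ, z = sin φ).
The central angle between the endpoints is δ = arccos(p₁·p₂) ≈ 1.865 rad (106.9°). The total great-circle distance is δ·R ≈ 1.865 × 6371 ≈ 11884 km, so the target fraction is f = 5000/11884 ≈ 0.421.
Interpolate at f ≈ 0.421 with slerp weights a = sin((1−f)δ)/sin δ ≈ 0.922, b = sin(fδ)/sin δ ≈ 0.738.
p = a·p₁ + b·p₂ ≈ (0.280, 0.525, 0.803); φ = arcsin(p_z) ≈ 53.47°, λ = atan2(p_y, p_x) ≈ 61.97°.

≈ lat 53.5°, lon 62.0°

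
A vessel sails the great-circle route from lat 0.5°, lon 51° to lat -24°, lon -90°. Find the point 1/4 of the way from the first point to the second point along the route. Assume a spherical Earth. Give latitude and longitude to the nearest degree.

≈ lat -18°, lon 22°

The haversine formula gives a central angle δ ≈ 2.365 rad (135.5°) between the endpoints.
Interpolate at f = 1/4 with slerp weights a = sin((1−f)δ)/sin δ ≈ 1.398, b = sin(fδ)/sin δ ≈ 0.796.
p = a·p₁ + b·p₂ ≈ (0.880, 0.359, -0.311); φ = arcsin(p_z) ≈ -18.14°, λ = atan2(p_y, p_x) ≈ 22.23°.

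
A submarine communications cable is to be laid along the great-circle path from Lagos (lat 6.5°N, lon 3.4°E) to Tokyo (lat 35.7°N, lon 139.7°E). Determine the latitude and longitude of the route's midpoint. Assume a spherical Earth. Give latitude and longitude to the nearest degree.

Convert each endpoint to a unit vector on the sphere (x = cos φ cos λ, y = cos φ sin λ, z = sin φ).
The central angle between the endpoints is δ = arccos(p₁·p₂) ≈ 2.114 rad (121.1°).
Interpolate at f = 1/2 with slerp weights a = sin((1−f)δ)/sin δ ≈ 1.018, b = sin(fδ)/sin δ ≈ 1.018.
p = a·p₁ + b·p₂ ≈ (0.379, 0.595, 0.709); φ = arcsin(p_z) ≈ 45.16°, λ = atan2(p_y, p_x) ≈ 57.48°.

≈ lat 45°N, lon 57°E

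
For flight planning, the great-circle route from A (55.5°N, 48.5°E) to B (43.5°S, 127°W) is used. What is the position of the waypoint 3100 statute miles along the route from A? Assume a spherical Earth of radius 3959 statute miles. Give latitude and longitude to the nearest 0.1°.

≈ (75.8°N, 81.7°W)

Write both endpoints as unit vectors p₁, p₂ with components (cos φ cos λ, cos φ sin λ, sin φ).
The central angle between the endpoints is δ = arccos(p₁·p₂) ≈ 2.926 rad (167.7°). The total great-circle distance is δ·R ≈ 2.926 × 3959 ≈ 11585 mi, so the target fraction is f = 3100/11585 ≈ 0.268.
Interpolate at f ≈ 0.268 with slerp weights a = sin((1−f)δ)/sin δ ≈ 3.932, b = sin(fδ)/sin δ ≈ 3.300.
p = a·p₁ + b·p₂ ≈ (0.035, -0.243, 0.969); φ = arcsin(p_z) ≈ 75.76°, λ = atan2(p_y, p_x) ≈ -81.74°.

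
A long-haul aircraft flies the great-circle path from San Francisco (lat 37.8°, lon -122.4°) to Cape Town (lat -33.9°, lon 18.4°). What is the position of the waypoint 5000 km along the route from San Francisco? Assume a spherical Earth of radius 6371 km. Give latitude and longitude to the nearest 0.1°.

Convert each endpoint to a unit vector on the sphere (x = cos φ cos λ, y = cos φ sin λ, z = sin φ).
The central angle between the endpoints is δ = arccos(p₁·p₂) ≈ 2.587 rad (148.2°). The total great-circle distance is δ·R ≈ 2.587 × 6371 ≈ 16481 km, so the target fraction is f = 5000/16481 ≈ 0.303.
Interpolate at f ≈ 0.303 with slerp weights a = sin((1−f)δ)/sin δ ≈ 1.848, b = sin(fδ)/sin δ ≈ 1.342.
p = a·p₁ + b·p₂ ≈ (0.274, -0.881, 0.384); φ = arcsin(p_z) ≈ 22.60°, λ = atan2(p_y, p_x) ≈ -72.71°.

≈ lat 22.6°, lon -72.7°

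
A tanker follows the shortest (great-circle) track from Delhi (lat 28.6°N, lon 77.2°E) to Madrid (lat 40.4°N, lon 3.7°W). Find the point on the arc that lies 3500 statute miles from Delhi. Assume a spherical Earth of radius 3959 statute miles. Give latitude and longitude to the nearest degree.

Write both endpoints as unit vectors p₁, p₂ with components (cos φ cos λ, cos φ sin λ, sin φ).
The central angle between the endpoints is δ = arccos(p₁·p₂) ≈ 1.142 rad (65.4°). The total great-circle distance is δ·R ≈ 1.142 × 3959 ≈ 4520 mi, so the target fraction is f = 3500/4520 ≈ 0.774.
Interpolate at f ≈ 0.774 with slerp weights a = sin((1−f)δ)/sin δ ≈ 0.280, b = sin(fδ)/sin δ ≈ 0.850.
p = a·p₁ + b·p₂ ≈ (0.701, 0.198, 0.685); φ = arcsin(p_z) ≈ 43.26°, λ = atan2(p_y, p_x) ≈ 15.79°.

≈ lat 43°N, lon 16°E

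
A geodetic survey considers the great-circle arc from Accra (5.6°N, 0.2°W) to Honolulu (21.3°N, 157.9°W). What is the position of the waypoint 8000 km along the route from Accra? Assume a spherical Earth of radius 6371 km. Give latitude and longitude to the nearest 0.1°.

≈ 50.5°N, 68.4°W

Write both endpoints as unit vectors p₁, p₂ with components (cos φ cos λ, cos φ sin λ, sin φ).
The central angle between the endpoints is δ = arccos(p₁·p₂) ≈ 2.536 rad (145.3°). The total great-circle distance is δ·R ≈ 2.536 × 6371 ≈ 16160 km, so the target fraction is f = 8000/16160 ≈ 0.495.
Interpolate at f ≈ 0.495 with slerp weights a = sin((1−f)δ)/sin δ ≈ 1.685, b = sin(fδ)/sin δ ≈ 1.671.
p = a·p₁ + b·p₂ ≈ (0.234, -0.592, 0.772); φ = arcsin(p_z) ≈ 50.49°, λ = atan2(p_y, p_x) ≈ -68.45°.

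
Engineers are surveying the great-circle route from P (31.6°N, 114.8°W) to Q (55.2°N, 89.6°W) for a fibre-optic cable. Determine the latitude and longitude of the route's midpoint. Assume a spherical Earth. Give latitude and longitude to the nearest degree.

≈ (44°N, 105°W)

Convert each endpoint to a unit vector on the sphere (x = cos φ cos λ, y = cos φ sin λ, z = sin φ).
The central angle between the endpoints is δ = arccos(p₁·p₂) ≈ 0.515 rad (29.5°).
Interpolate at f = 1/2 with slerp weights a = sin((1−f)δ)/sin δ ≈ 0.517, b = sin(fδ)/sin δ ≈ 0.517.
p = a·p₁ + b·p₂ ≈ (-0.183, -0.695, 0.696); φ = arcsin(p_z) ≈ 44.07°, λ = atan2(p_y, p_x) ≈ -104.73°.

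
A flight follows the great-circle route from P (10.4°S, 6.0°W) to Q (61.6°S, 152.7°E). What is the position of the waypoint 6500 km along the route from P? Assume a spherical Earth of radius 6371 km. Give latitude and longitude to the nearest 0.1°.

Convert each endpoint to a unit vector on the sphere (x = cos φ cos λ, y = cos φ sin λ, z = sin φ).
The central angle between the endpoints is δ = arccos(p₁·p₂) ≈ 1.852 rad (106.1°). The total great-circle distance is δ·R ≈ 1.852 × 6371 ≈ 11796 km, so the target fraction is f = 6500/11796 ≈ 0.551.
Interpolate at f ≈ 0.551 with slerp weights a = sin((1−f)δ)/sin δ ≈ 0.769, b = sin(fδ)/sin δ ≈ 0.887.
p = a·p₁ + b·p₂ ≈ (0.377, 0.114, -0.919); φ = arcsin(p_z) ≈ -66.78°, λ = atan2(p_y, p_x) ≈ 16.87°.

≈ (66.8°S, 16.9°E)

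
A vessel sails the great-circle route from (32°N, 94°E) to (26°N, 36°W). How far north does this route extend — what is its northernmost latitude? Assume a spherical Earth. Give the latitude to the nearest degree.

≈ 53°N

The great circle lies in the plane with unit normal n̂ = (p₁ × p₂)/|p₁ × p₂|.
Here n̂_z ≈ -0.604; the vertex latitude is φ_max = arccos|n̂_z| ≈ 52.8°.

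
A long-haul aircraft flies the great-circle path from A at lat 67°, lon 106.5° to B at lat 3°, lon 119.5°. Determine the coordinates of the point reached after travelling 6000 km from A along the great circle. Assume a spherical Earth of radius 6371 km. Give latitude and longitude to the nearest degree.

Write both endpoints as unit vectors p₁, p₂ with components (cos φ cos λ, cos φ sin λ, sin φ).
The central angle between the endpoints is δ = arccos(p₁·p₂) ≈ 1.128 rad (64.6°). The total great-circle distance is δ·R ≈ 1.128 × 6371 ≈ 7187 km, so the target fraction is f = 6000/7187 ≈ 0.835.
Interpolate at f ≈ 0.835 with slerp weights a = sin((1−f)δ)/sin δ ≈ 0.205, b = sin(fδ)/sin δ ≈ 0.895.
p = a·p₁ + b·p₂ ≈ (-0.463, 0.855, 0.236); φ = arcsin(p_z) ≈ 13.62°, λ = atan2(p_y, p_x) ≈ 118.44°.

≈ lat 14°, lon 118°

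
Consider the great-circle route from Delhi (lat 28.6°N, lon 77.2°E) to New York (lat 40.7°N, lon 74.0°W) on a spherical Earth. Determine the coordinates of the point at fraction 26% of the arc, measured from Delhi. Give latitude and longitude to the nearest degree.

The haversine formula gives a central angle δ ≈ 1.845 rad (105.7°) between the endpoints.
Interpolate at f = 0.26 with slerp weights a = sin((1−f)δ)/sin δ ≈ 1.017, b = sin(fδ)/sin δ ≈ 0.480.
p = a·p₁ + b·p₂ ≈ (0.298, 0.521, 0.800); φ = arcsin(p_z) ≈ 53.09°, λ = atan2(p_y, p_x) ≈ 60.24°.

≈ lat 53°N, lon 60°E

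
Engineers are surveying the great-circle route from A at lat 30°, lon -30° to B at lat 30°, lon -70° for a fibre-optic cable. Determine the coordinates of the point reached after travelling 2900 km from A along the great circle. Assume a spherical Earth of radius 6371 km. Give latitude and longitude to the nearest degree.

≈ lat 31°, lon -60°

Write both endpoints as unit vectors p₁, p₂ with components (cos φ cos λ, cos φ sin λ, sin φ).
The central angle between the endpoints is δ = arccos(p₁·p₂) ≈ 0.601 rad (34.5°). The total great-circle distance is δ·R ≈ 0.601 × 6371 ≈ 3832 km, so the target fraction is f = 2900/3832 ≈ 0.757.
Interpolate at f ≈ 0.757 with slerp weights a = sin((1−f)δ)/sin δ ≈ 0.258, b = sin(fδ)/sin δ ≈ 0.777.
p = a·p₁ + b·p₂ ≈ (0.423, -0.744, 0.517); φ = arcsin(p_z) ≈ 31.15°, λ = atan2(p_y, p_x) ≈ -60.36°.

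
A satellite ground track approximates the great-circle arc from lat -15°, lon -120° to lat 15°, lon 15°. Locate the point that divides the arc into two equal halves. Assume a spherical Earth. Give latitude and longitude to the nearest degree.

From cos δ = sin φ₁ sin φ₂ + cos φ₁ cos φ₂ cos Δλ, the central angle is δ ≈ 2.384 rad (136.6°).
Interpolate at f = 1/2 with slerp weights a = sin((1−f)δ)/sin δ ≈ 1.353, b = sin(fδ)/sin δ ≈ 1.353.
p = a·p₁ + b·p₂ ≈ (0.609, -0.793, 0.000); φ = arcsin(p_z) ≈ 0.00°, λ = atan2(p_y, p_x) ≈ -52.50°.

≈ lat 0°, lon -52°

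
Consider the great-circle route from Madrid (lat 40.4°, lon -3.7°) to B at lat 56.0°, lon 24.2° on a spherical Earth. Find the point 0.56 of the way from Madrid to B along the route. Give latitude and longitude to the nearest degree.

≈ lat 50°, lon 10°

Convert each endpoint to a unit vector on the sphere (x = cos φ cos λ, y = cos φ sin λ, z = sin φ).
The central angle between the endpoints is δ = arccos(p₁·p₂) ≈ 0.419 rad (24.0°).
Interpolate at f = 0.56 with slerp weights a = sin((1−f)δ)/sin δ ≈ 0.451, b = sin(fδ)/sin δ ≈ 0.571.
p = a·p₁ + b·p₂ ≈ (0.634, 0.109, 0.766); φ = arcsin(p_z) ≈ 49.97°, λ = atan2(p_y, p_x) ≈ 9.74°.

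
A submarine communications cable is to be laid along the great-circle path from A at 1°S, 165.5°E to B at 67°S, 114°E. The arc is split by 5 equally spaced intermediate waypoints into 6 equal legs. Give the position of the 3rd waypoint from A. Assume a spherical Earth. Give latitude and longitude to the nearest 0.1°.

≈ 36.2°S, 151.7°E

Write both endpoints as unit vectors p₁, p₂ with components (cos φ cos λ, cos φ sin λ, sin φ).
The central angle between the endpoints is δ = arccos(p₁·p₂) ≈ 1.309 rad (75.0°).
Interpolate at f = 3/6 with slerp weights a = sin((1−f)δ)/sin δ ≈ 0.630, b = sin(fδ)/sin δ ≈ 0.630.
p = a·p₁ + b·p₂ ≈ (-0.710, 0.383, -0.591); φ = arcsin(p_z) ≈ -36.23°, λ = atan2(p_y, p_x) ≈ 151.68°.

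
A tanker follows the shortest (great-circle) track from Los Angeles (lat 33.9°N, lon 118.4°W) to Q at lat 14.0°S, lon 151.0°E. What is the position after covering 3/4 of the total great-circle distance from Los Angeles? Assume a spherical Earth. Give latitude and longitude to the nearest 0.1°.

≈ lat 0.0°N, lon 171.4°E

Write both endpoints as unit vectors p₁, p₂ with components (cos φ cos λ, cos φ sin λ, sin φ).
The central angle between the endpoints is δ = arccos(p₁·p₂) ≈ 1.715 rad (98.2°).
Interpolate at f = 3/4 with slerp weights a = sin((1−f)δ)/sin δ ≈ 0.420, b = sin(fδ)/sin δ ≈ 0.970.
p = a·p₁ + b·p₂ ≈ (-0.989, 0.150, -0.000); φ = arcsin(p_z) ≈ -0.02°, λ = atan2(p_y, p_x) ≈ 171.40°.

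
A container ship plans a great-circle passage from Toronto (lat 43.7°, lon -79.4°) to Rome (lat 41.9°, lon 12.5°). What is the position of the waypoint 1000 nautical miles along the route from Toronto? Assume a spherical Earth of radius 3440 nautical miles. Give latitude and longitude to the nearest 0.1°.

Write both endpoints as unit vectors p₁, p₂ with components (cos φ cos λ, cos φ sin λ, sin φ).
The central angle between the endpoints is δ = arccos(p₁·p₂) ≈ 1.111 rad (63.7°). The total great-circle distance is δ·R ≈ 1.111 × 3440 ≈ 3823 nmi, so the target fraction is f = 1000/3823 ≈ 0.262.
Interpolate at f ≈ 0.262 with slerp weights a = sin((1−f)δ)/sin δ ≈ 0.816, b = sin(fδ)/sin δ ≈ 0.320.
p = a·p₁ + b·p₂ ≈ (0.341, -0.528, 0.777); φ = arcsin(p_z) ≈ 51.03°, λ = atan2(p_y, p_x) ≈ -57.17°.

≈ lat 51.0°, lon -57.2°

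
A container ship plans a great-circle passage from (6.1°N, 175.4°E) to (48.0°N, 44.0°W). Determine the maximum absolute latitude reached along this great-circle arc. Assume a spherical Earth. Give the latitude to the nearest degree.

≈ 62°N

The great circle lies in the plane with unit normal n̂ = (p₁ × p₂)/|p₁ × p₂|.
Here n̂_z ≈ +0.469; the vertex latitude is φ_max = arccos|n̂_z| ≈ 62.0°.
Check via Clairaut: cos φ_max = |cos φ₁| · sin C = cos(6.1°)·sin(28.1°) ≈ 0.469, again giving ≈ 62.0°.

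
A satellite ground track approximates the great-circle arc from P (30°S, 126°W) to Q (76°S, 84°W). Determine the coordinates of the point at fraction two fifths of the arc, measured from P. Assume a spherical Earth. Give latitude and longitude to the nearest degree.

≈ (49°S, 120°W)

From cos δ = sin φ₁ sin φ₂ + cos φ₁ cos φ₂ cos Δλ, the central angle is δ ≈ 0.875 rad (50.1°).
Interpolate at f = 2/5 with slerp weights a = sin((1−f)δ)/sin δ ≈ 0.653, b = sin(fδ)/sin δ ≈ 0.447.
p = a·p₁ + b·p₂ ≈ (-0.321, -0.565, -0.760); φ = arcsin(p_z) ≈ -49.47°, λ = atan2(p_y, p_x) ≈ -119.61°.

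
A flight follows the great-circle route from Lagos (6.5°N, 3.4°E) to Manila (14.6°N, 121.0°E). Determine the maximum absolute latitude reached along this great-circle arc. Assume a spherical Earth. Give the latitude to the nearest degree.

The great circle lies in the plane with unit normal n̂ = (p₁ × p₂)/|p₁ × p₂|.
Here n̂_z ≈ +0.937; the vertex latitude is φ_max = arccos|n̂_z| ≈ 20.4°.
Check via Clairaut: cos φ_max = |cos φ₁| · sin C = cos(6.5°)·sin(70.6°) ≈ 0.937, again giving ≈ 20.4°.

≈ 20°N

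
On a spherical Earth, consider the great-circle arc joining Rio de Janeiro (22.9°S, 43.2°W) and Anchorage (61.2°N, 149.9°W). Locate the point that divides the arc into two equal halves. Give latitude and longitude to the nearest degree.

≈ (28°N, 74°W)

Write both endpoints as unit vectors p₁, p₂ with components (cos φ cos λ, cos φ sin λ, sin φ).
The central angle between the endpoints is δ = arccos(p₁·p₂) ≈ 2.058 rad (117.9°).
Interpolate at f = 1/2 with slerp weights a = sin((1−f)δ)/sin δ ≈ 0.970, b = sin(fδ)/sin δ ≈ 0.970.
p = a·p₁ + b·p₂ ≈ (0.247, -0.846, 0.473); φ = arcsin(p_z) ≈ 28.20°, λ = atan2(p_y, p_x) ≈ -73.72°.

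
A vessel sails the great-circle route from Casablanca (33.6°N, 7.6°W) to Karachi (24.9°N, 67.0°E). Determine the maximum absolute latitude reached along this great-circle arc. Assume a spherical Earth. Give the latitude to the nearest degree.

The great circle lies in the plane with unit normal n̂ = (p₁ × p₂)/|p₁ × p₂|.
Here n̂_z ≈ +0.808; the vertex latitude is φ_max = arccos|n̂_z| ≈ 36.1°.
Check via Clairaut: cos φ_max = |cos φ₁| · sin C = cos(33.6°)·sin(76.0°) ≈ 0.808, again giving ≈ 36.1°.

≈ 36°N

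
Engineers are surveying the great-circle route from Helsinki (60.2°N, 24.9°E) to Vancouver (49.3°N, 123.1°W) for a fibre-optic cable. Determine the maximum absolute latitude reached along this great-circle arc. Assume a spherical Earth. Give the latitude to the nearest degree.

The great circle lies in the plane with unit normal n̂ = (p₁ × p₂)/|p₁ × p₂|.
Here n̂_z ≈ -0.186; the vertex latitude is φ_max = arccos|n̂_z| ≈ 79.3°.

≈ 79°N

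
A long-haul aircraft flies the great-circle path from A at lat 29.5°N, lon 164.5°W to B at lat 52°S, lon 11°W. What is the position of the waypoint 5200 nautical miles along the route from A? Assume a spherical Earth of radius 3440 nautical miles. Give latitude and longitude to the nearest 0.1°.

From cos δ = sin φ₁ sin φ₂ + cos φ₁ cos φ₂ cos Δλ, the central angle is δ ≈ 2.621 rad (150.2°). The total great-circle distance is δ·R ≈ 2.621 × 3440 ≈ 9017 nmi, so the target fraction is f = 5200/9017 ≈ 0.577.
Interpolate at f ≈ 0.577 with slerp weights a = sin((1−f)δ)/sin δ ≈ 1.801, b = sin(fδ)/sin δ ≈ 2.007.
p = a·p₁ + b·p₂ ≈ (-0.297, -0.655, -0.695); φ = arcsin(p_z) ≈ -44.04°, λ = atan2(p_y, p_x) ≈ -114.41°.

≈ lat 44.0°S, lon 114.4°W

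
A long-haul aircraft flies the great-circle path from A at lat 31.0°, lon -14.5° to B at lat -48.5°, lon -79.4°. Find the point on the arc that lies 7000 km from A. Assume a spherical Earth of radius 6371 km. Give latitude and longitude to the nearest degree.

≈ lat -22°, lon -50°

Write both endpoints as unit vectors p₁, p₂ with components (cos φ cos λ, cos φ sin λ, sin φ).
The central angle between the endpoints is δ = arccos(p₁·p₂) ≈ 1.716 rad (98.3°). The total great-circle distance is δ·R ≈ 1.716 × 6371 ≈ 10933 km, so the target fraction is f = 7000/10933 ≈ 0.640.
Interpolate at f ≈ 0.640 with slerp weights a = sin((1−f)δ)/sin δ ≈ 0.585, b = sin(fδ)/sin δ ≈ 0.900.
p = a·p₁ + b·p₂ ≈ (0.595, -0.712, -0.373); φ = arcsin(p_z) ≈ -21.89°, λ = atan2(p_y, p_x) ≈ -50.10°.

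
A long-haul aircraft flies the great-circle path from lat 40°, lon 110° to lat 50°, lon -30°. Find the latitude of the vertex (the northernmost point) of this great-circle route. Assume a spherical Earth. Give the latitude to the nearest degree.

The great circle lies in the plane with unit normal n̂ = (p₁ × p₂)/|p₁ × p₂|.
Here n̂_z ≈ -0.319; the vertex latitude is φ_max = arccos|n̂_z| ≈ 71.4°.

≈ 71°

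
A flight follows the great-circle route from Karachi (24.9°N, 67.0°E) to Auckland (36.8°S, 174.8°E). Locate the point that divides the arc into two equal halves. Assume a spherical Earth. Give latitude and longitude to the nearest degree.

The haversine formula gives a central angle δ ≈ 2.065 rad (118.3°) between the endpoints.
Interpolate at f = 1/2 with slerp weights a = sin((1−f)δ)/sin δ ≈ 0.975, b = sin(fδ)/sin δ ≈ 0.975.
p = a·p₁ + b·p₂ ≈ (-0.432, 0.885, -0.174); φ = arcsin(p_z) ≈ -10.00°, λ = atan2(p_y, p_x) ≈ 116.02°.

≈ 10°S, 116°E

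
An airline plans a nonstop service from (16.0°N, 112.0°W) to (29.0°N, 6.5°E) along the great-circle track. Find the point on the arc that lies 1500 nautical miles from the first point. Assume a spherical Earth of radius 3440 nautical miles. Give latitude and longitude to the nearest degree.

Convert each endpoint to a unit vector on the sphere (x = cos φ cos λ, y = cos φ sin λ, z = sin φ).
The central angle between the endpoints is δ = arccos(p₁·p₂) ≈ 1.842 rad (105.5°). The total great-circle distance is δ·R ≈ 1.842 × 3440 ≈ 6335 nmi, so the target fraction is f = 1500/6335 ≈ 0.237.
Interpolate at f ≈ 0.237 with slerp weights a = sin((1−f)δ)/sin δ ≈ 1.024, b = sin(fδ)/sin δ ≈ 0.438.
p = a·p₁ + b·p₂ ≈ (0.012, -0.869, 0.495); φ = arcsin(p_z) ≈ 29.65°, λ = atan2(p_y, p_x) ≈ -89.19°.

≈ (30°N, 89°W)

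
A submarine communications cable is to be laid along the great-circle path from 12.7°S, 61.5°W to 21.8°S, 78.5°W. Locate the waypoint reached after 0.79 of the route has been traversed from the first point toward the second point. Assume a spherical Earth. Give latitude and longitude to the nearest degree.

≈ 20°S, 75°W

Write both endpoints as unit vectors p₁, p₂ with components (cos φ cos λ, cos φ sin λ, sin φ).
The central angle between the endpoints is δ = arccos(p₁·p₂) ≈ 0.324 rad (18.6°).
Interpolate at f = 0.79 with slerp weights a = sin((1−f)δ)/sin δ ≈ 0.214, b = sin(fδ)/sin δ ≈ 0.795.
p = a·p₁ + b·p₂ ≈ (0.247, -0.907, -0.342); φ = arcsin(p_z) ≈ -20.02°, λ = atan2(p_y, p_x) ≈ -74.78°.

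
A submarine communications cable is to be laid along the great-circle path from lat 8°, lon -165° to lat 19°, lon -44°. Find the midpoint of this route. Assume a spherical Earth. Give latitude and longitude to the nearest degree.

Write both endpoints as unit vectors p₁, p₂ with components (cos φ cos λ, cos φ sin λ, sin φ).
The central angle between the endpoints is δ = arccos(p₁·p₂) ≈ 2.023 rad (115.9°).
Interpolate at f = 1/2 with slerp weights a = sin((1−f)δ)/sin δ ≈ 0.942, b = sin(fδ)/sin δ ≈ 0.942.
p = a·p₁ + b·p₂ ≈ (-0.260, -0.860, 0.438); φ = arcsin(p_z) ≈ 25.97°, λ = atan2(p_y, p_x) ≈ -106.84°.

≈ lat 26°, lon -107°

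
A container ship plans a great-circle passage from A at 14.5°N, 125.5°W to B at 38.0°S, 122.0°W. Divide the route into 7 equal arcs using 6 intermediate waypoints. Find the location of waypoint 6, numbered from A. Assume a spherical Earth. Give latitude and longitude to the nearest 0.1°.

The haversine formula gives a central angle δ ≈ 0.918 rad (52.6°) between the endpoints.
Interpolate at f = 6/7 with slerp weights a = sin((1−f)δ)/sin δ ≈ 0.165, b = sin(fδ)/sin δ ≈ 0.891.
p = a·p₁ + b·p₂ ≈ (-0.465, -0.725, -0.508); φ = arcsin(p_z) ≈ -30.50°, λ = atan2(p_y, p_x) ≈ -122.65°.

≈ 30.5°S, 122.6°W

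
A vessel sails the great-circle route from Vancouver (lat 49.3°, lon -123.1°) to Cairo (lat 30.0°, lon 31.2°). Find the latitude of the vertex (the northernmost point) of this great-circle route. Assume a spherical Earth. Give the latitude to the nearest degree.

≈ 76°

The great circle lies in the plane with unit normal n̂ = (p₁ × p₂)/|p₁ × p₂|.
Here n̂_z ≈ +0.247; the vertex latitude is φ_max = arccos|n̂_z| ≈ 75.7°.
Check via Clairaut: cos φ_max = |cos φ₁| · sin C = cos(49.3°)·sin(22.3°) ≈ 0.247, again giving ≈ 75.7°.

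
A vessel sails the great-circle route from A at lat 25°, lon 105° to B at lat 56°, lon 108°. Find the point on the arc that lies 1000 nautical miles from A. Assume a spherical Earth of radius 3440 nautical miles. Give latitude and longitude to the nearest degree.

From cos δ = sin φ₁ sin φ₂ + cos φ₁ cos φ₂ cos Δλ, the central angle is δ ≈ 0.542 rad (31.1°). The total great-circle distance is δ·R ≈ 0.542 × 3440 ≈ 1866 nmi, so the target fraction is f = 1000/1866 ≈ 0.536.
Interpolate at f ≈ 0.536 with slerp weights a = sin((1−f)δ)/sin δ ≈ 0.482, b = sin(fδ)/sin δ ≈ 0.555.
p = a·p₁ + b·p₂ ≈ (-0.209, 0.718, 0.664); φ = arcsin(p_z) ≈ 41.62°, λ = atan2(p_y, p_x) ≈ 106.25°.

≈ lat 42°, lon 106°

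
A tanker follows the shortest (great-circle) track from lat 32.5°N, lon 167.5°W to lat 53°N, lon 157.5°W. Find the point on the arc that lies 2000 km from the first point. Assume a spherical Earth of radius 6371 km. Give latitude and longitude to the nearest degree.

Convert each endpoint to a unit vector on the sphere (x = cos φ cos λ, y = cos φ sin λ, z = sin φ).
The central angle between the endpoints is δ = arccos(p₁·p₂) ≈ 0.379 rad (21.7°). The total great-circle distance is δ·R ≈ 0.379 × 6371 ≈ 2416 km, so the target fraction is f = 2000/2416 ≈ 0.828.
Interpolate at f ≈ 0.828 with slerp weights a = sin((1−f)δ)/sin δ ≈ 0.176, b = sin(fδ)/sin δ ≈ 0.834.
p = a·p₁ + b·p₂ ≈ (-0.609, -0.224, 0.761); φ = arcsin(p_z) ≈ 49.54°, λ = atan2(p_y, p_x) ≈ -159.78°.

≈ lat 50°N, lon 160°W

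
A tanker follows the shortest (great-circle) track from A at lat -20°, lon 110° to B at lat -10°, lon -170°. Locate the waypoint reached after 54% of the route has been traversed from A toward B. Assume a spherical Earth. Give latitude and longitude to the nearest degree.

From cos δ = sin φ₁ sin φ₂ + cos φ₁ cos φ₂ cos Δλ, the central angle is δ ≈ 1.349 rad (77.3°).
Interpolate at f = 0.54 with slerp weights a = sin((1−f)δ)/sin δ ≈ 0.596, b = sin(fδ)/sin δ ≈ 0.682.
p = a·p₁ + b·p₂ ≈ (-0.853, 0.410, -0.322); φ = arcsin(p_z) ≈ -18.81°, λ = atan2(p_y, p_x) ≈ 154.36°.

≈ lat -19°, lon 154°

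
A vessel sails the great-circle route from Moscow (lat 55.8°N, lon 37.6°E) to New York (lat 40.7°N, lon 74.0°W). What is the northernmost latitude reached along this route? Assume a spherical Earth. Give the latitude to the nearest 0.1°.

The great circle lies in the plane with unit normal n̂ = (p₁ × p₂)/|p₁ × p₂|.
Here n̂_z ≈ -0.429; the vertex latitude is φ_max = arccos|n̂_z| ≈ 64.6°.
Check via Clairaut: cos φ_max = |cos φ₁| · sin C = cos(55.8°)·sin(49.7°) ≈ 0.429, again giving ≈ 64.6°.

≈ 64.6°N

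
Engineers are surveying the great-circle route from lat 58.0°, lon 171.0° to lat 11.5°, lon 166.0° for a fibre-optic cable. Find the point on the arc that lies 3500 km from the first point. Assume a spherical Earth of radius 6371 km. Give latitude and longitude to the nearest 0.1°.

≈ lat 26.6°, lon 167.1°

From cos δ = sin φ₁ sin φ₂ + cos φ₁ cos φ₂ cos Δλ, the central angle is δ ≈ 0.814 rad (46.7°). The total great-circle distance is δ·R ≈ 0.814 × 6371 ≈ 5188 km, so the target fraction is f = 3500/5188 ≈ 0.675.
Interpolate at f ≈ 0.675 with slerp weights a = sin((1−f)δ)/sin δ ≈ 0.360, b = sin(fδ)/sin δ ≈ 0.718.
p = a·p₁ + b·p₂ ≈ (-0.871, 0.200, 0.448); φ = arcsin(p_z) ≈ 26.65°, λ = atan2(p_y, p_x) ≈ 167.07°.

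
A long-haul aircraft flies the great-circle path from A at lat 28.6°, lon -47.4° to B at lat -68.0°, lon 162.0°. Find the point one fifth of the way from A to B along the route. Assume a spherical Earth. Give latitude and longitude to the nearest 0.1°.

From cos δ = sin φ₁ sin φ₂ + cos φ₁ cos φ₂ cos Δλ, the central angle is δ ≈ 2.390 rad (136.9°).
Interpolate at f = 1/5 with slerp weights a = sin((1−f)δ)/sin δ ≈ 1.380, b = sin(fδ)/sin δ ≈ 0.673.
p = a·p₁ + b·p₂ ≈ (0.580, -0.814, 0.036); φ = arcsin(p_z) ≈ 2.07°, λ = atan2(p_y, p_x) ≈ -54.52°.

≈ lat 2.1°, lon -54.5°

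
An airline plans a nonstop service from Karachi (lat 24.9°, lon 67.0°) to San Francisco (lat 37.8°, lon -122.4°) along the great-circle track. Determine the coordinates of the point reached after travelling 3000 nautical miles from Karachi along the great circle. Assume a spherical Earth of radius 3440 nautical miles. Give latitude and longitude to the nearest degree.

Convert each endpoint to a unit vector on the sphere (x = cos φ cos λ, y = cos φ sin λ, z = sin φ).
The central angle between the endpoints is δ = arccos(p₁·p₂) ≈ 2.036 rad (116.7°). The total great-circle distance is δ·R ≈ 2.036 × 3440 ≈ 7005 nmi, so the target fraction is f = 3000/7005 ≈ 0.428.
Interpolate at f ≈ 0.428 with slerp weights a = sin((1−f)δ)/sin δ ≈ 1.028, b = sin(fδ)/sin δ ≈ 0.857.
p = a·p₁ + b·p₂ ≈ (0.002, 0.287, 0.958); φ = arcsin(p_z) ≈ 73.34°, λ = atan2(p_y, p_x) ≈ 89.69°.

≈ lat 73°, lon 90°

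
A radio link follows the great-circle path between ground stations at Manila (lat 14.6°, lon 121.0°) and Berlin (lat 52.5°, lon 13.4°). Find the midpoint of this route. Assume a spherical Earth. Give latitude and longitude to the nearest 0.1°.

≈ lat 47.0°, lon 84.5°

Write both endpoints as unit vectors p₁, p₂ with components (cos φ cos λ, cos φ sin λ, sin φ).
The central angle between the endpoints is δ = arccos(p₁·p₂) ≈ 1.549 rad (88.7°).
Interpolate at f = 1/2 with slerp weights a = sin((1−f)δ)/sin δ ≈ 0.700, b = sin(fδ)/sin δ ≈ 0.700.
p = a·p₁ + b·p₂ ≈ (0.066, 0.679, 0.731); φ = arcsin(p_z) ≈ 46.99°, λ = atan2(p_y, p_x) ≈ 84.48°.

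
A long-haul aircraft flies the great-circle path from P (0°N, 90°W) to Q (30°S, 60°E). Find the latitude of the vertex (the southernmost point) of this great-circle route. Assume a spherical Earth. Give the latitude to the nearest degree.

≈ 49°S

The great circle lies in the plane with unit normal n̂ = (p₁ × p₂)/|p₁ × p₂|.
Here n̂_z ≈ +0.655; the vertex latitude is φ_max = arccos|n̂_z| ≈ 49.1°.
Check via Clairaut: cos φ_max = |cos φ₁| · sin C = cos(0.0°)·sin(139.1°) ≈ 0.655, again giving ≈ 49.1°.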